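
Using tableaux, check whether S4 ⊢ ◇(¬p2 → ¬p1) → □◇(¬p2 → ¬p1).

Tableau for the negation ¬(◇(¬p2 → ¬p1) → □◇(¬p2 → ¬p1)):
1. ¬(◇(¬p2 → ¬p1) → □◇(¬p2 → ¬p1)), 0
2. ◇(¬p2 → ¬p1), 0
3. ¬□◇(¬p2 → ¬p1), 0
4. ¬p2 → ¬p1, 1
5. ¬p1, 1
6. ¬◇(¬p2 → ¬p1), 2
7. ¬(¬p2 → ¬p1), 2
8. ¬p2, 2
9. p1, 2
Accessibility: 0R0, 0R1, 0R2, 1R1, 2R2
The negation has an open branch (countermodel exists).

Not valid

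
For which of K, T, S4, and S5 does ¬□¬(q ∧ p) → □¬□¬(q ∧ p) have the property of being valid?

S5

S5-tableau for the negation ¬(¬□¬(q ∧ p) → □¬□¬(q ∧ p)):
1. ¬(¬□¬(q ∧ p) → □¬□¬(q ∧ p)), 0
2. ¬□¬(q ∧ p), 0
3. ¬□¬□¬(q ∧ p), 0
4. q ∧ p, 1
5. q, 1
6. p, 1
7. □¬(q ∧ p), 2
8. ¬(q ∧ p), 0
9. ¬(q ∧ p), 1
10. ¬(q ∧ p), 2
11. ¬p, 0
12. ¬p, 1
Accessibility: 0R0, 0R1, 0R2, 1R0, 1R1, 1R2, 2R0, 2R1, 2R2
Branch closes: p and ¬p both at 1.
Every branch closes (one shown): valid in S5.
S4-tableau for the negation ¬(¬□¬(q ∧ p) → □¬□¬(q ∧ p)):
1. ¬(¬□¬(q ∧ p) → □¬□¬(q ∧ p)), 0
2. ¬□¬(q ∧ p), 0
3. ¬□¬□¬(q ∧ p), 0
4. q ∧ p, 1
5. q, 1
6. p, 1
7. □¬(q ∧ p), 2
8. ¬(q ∧ p), 2
9. ¬p, 2
Accessibility: 0R0, 0R1, 0R2, 1R1, 2R2
Complete open branch: countermodel on an S4-frame, so not valid in S4, nor in K, T (the same frame is also a K-frame and a T-frame).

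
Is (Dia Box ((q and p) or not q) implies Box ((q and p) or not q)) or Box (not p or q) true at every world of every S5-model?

Yes, valid

Tableau for the negation not ((Dia Box ((q and p) or not q) implies Box ((q and p) or not q)) or Box (not p or q)):
1. not ((Dia Box ((q and p) or not q) implies Box ((q and p) or not q)) or Box (not p or q)), 0
2. not (Dia Box ((q and p) or not q) implies Box ((q and p) or not q)), 0
3. not Box (not p or q), 0
4. Dia Box ((q and p) or not q), 0
5. not Box ((q and p) or not q), 0
6. not (not p or q), 1
7. p, 1
8. not q, 1
9. Box ((q and p) or not q), 2
10. (q and p) or not q, 0
11. (q and p) or not q, 1
12. (q and p) or not q, 2
13. q and p, 0
14. q, 0
15. p, 0
16. q and p, 2
17. q, 2
18. p, 2
19. not ((q and p) or not q), 3
20. not (q and p), 3
21. q, 3
22. (q and p) or not q, 3
23. not p, 3
24. q and p, 3
25. p, 3
Accessibility: 0R0, 0R1, 0R2, 0R3, 1R0, 1R1, 1R2, 1R3, 2R0, 2R1, 2R2, 2R3, 3R0, 3R1, 3R2, 3R3
Branch closes: p and not p both at 3.
Every branch of the negation's tableau closes; the branch above is one of them.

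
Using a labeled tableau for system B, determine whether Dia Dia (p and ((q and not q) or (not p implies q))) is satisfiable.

Satisfiable

1. Dia Dia (p and ((q and not q) or (not p implies q))), 0
2. Dia (p and ((q and not q) or (not p implies q))), 1   [Dia-rule on 1: fresh world 1, 0R1]
3. p and ((q and not q) or (not p implies q)), 2   [Dia-rule on 2: fresh world 2, 1R2]
4. p, 2   [and-rule on 3]
5. (q and not q) or (not p implies q), 2   [and-rule on 3]
6. not p implies q, 2   [or-rule on 5 (branches; this branch)]
7. q, 2   [implies-rule on 6 (branches; this branch)]
Accessibility: 0R0, 0R1, 1R0, 1R1, 1R2, 2R1, 2R2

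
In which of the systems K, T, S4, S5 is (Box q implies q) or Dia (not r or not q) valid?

T-tableau for the negation not ((Box q implies q) or Dia (not r or not q)):
1. not ((Box q implies q) or Dia (not r or not q)), u
2. not (Box q implies q), u
3. not Dia (not r or not q), u
4. Box q, u
5. not q, u
6. not (not r or not q), u
7. r, u
8. q, u
Accessibility: uRu
Branch closes: q and not q both at u.
Every branch closes (one shown): valid in T, hence also in S4, S5 (every theorem of T is a theorem of S4 and S5).
K-tableau for the negation not ((Box q implies q) or Dia (not r or not q)):
1. not ((Box q implies q) or Dia (not r or not q)), u
2. not (Box q implies q), u
3. not Dia (not r or not q), u
4. Box q, u
5. not q, u
Complete open branch: countermodel on a K-frame, so not valid in K.

T, S4, S5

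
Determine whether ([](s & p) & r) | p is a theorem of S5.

Not valid

Tableau for the negation ~(([](s & p) & r) | p):
1. ~(([](s & p) & r) | p), 0
2. ~([](s & p) & r), 0
3. ~p, 0
4. ~r, 0
Accessibility: 0R0
The negation has an open branch (countermodel exists).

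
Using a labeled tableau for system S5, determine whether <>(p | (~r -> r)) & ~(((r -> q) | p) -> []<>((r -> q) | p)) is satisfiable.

1. <>(p | (~r -> r)) & ~(((r -> q) | p) -> []<>((r -> q) | p)), w0
2. <>(p | (~r -> r)), w0
3. ~(((r -> q) | p) -> []<>((r -> q) | p)), w0
4. (r -> q) | p, w0
5. ~[]<>((r -> q) | p), w0
6. r -> q, w0
7. q, w0
8. p | (~r -> r), w1
9. ~r -> r, w1
10. r, w1
11. ~<>((r -> q) | p), w2
12. ~((r -> q) | p), w0
13. ~(r -> q), w0
14. ~p, w0
15. r, w0
16. ~q, w0
Accessibility: w0Rw0, w0Rw1, w0Rw2, w1Rw0, w1Rw1, w1Rw2, w2Rw0, w2Rw1, w2Rw2
Branch closes: q and ~q both at w0.
(One branch shown.) All branches close.

Unsatisfiable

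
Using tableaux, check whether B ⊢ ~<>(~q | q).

Invalid (countermodel exists)

Tableau for the negation <>(~q | q):
1. <>(~q | q), u
2. ~q | q, v
3. q, v
Accessibility: uRu, uRv, vRu, vRv
The negation has an open branch (countermodel exists).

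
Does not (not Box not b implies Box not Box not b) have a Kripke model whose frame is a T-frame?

1. not (not Box not b implies Box not Box not b), 0
2. not Box not b, 0
3. not Box not Box not b, 0
4. b, 1
5. Box not b, 2
6. not b, 2
Accessibility: 0R0, 0R1, 0R2, 1R1, 2R2

Satisfiable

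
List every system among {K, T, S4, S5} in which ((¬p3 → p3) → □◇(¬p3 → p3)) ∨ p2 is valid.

S4-tableau for the negation ¬(((¬p3 → p3) → □◇(¬p3 → p3)) ∨ p2):
1. ¬(((¬p3 → p3) → □◇(¬p3 → p3)) ∨ p2), w0
2. ¬((¬p3 → p3) → □◇(¬p3 → p3)), w0   [¬∨-rule on 1]
3. ¬p2, w0   [¬∨-rule on 1]
4. ¬p3 → p3, w0   [¬→-rule on 2]
5. ¬□◇(¬p3 → p3), w0   [¬→-rule on 2]
6. p3, w0   [→-rule on 4 (branches; this branch)]
7. ¬◇(¬p3 → p3), w1   [¬□-rule on 5: fresh world w1, w0Rw1]
8. ¬(¬p3 → p3), w1   [¬◇-rule on 7 via w1Rw1]
9. ¬p3, w1   [¬→-rule on 8]
Accessibility: w0Rw0, w0Rw1, w1Rw1
Complete open branch: countermodel on an S4-frame, so not valid in S4, nor in K, T (the same frame is also a K-frame and a T-frame).
S5-tableau for the negation ¬(((¬p3 → p3) → □◇(¬p3 → p3)) ∨ p2):
1. ¬(((¬p3 → p3) → □◇(¬p3 → p3)) ∨ p2), w0
2. ¬((¬p3 → p3) → □◇(¬p3 → p3)), w0   [¬∨-rule on 1]
3. ¬p2, w0   [¬∨-rule on 1]
4. ¬p3 → p3, w0   [¬→-rule on 2]
5. ¬□◇(¬p3 → p3), w0   [¬→-rule on 2]
6. p3, w0   [→-rule on 4 (branches; this branch)]
7. ¬◇(¬p3 → p3), w1   [¬□-rule on 5: fresh world w1, w0Rw1]
8. ¬(¬p3 → p3), w0   [¬◇-rule on 7 via w1Rw0]
9. ¬p3, w0   [¬→-rule on 8]
Accessibility: w0Rw0, w0Rw1, w1Rw0, w1Rw1
Branch closes: p3 and ¬p3 both at w0.
Every branch closes (one shown): valid in S5.

S5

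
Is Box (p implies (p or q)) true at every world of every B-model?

Valid in B

Tableau for the negation not Box (p implies (p or q)):
1. not Box (p implies (p or q)), u
2. not (p implies (p or q)), v
3. p, v
4. not (p or q), v
5. not p, v
6. not q, v
Accessibility: uRu, uRv, vRu, vRv
Branch closes: p and not p both at v.
All branches of the negation close; one closing branch shown above.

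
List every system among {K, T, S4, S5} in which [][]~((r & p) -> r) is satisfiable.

K

K-tableau for the formula:
1. [][]~((r & p) -> r), 0
Complete open branch: satisfiable in K.
T-tableau for the formula:
1. [][]~((r & p) -> r), 0
2. []~((r & p) -> r), 0
3. ~((r & p) -> r), 0
4. r & p, 0
5. ~r, 0
6. r, 0
7. p, 0
Accessibility: 0R0
Branch closes: r and ~r both at 0.
Every branch closes (one shown): unsatisfiable in T, hence also in S4, S5 (every S4/S5-frame is a T-frame).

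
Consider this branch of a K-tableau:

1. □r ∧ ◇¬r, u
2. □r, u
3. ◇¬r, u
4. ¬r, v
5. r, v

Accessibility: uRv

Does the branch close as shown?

Both r and ¬r appear at v.

Closed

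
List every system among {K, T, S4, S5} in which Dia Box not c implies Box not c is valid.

S4-tableau for the negation not (Dia Box not c implies Box not c):
1. not (Dia Box not c implies Box not c), u
2. Dia Box not c, u   [neg-implies-rule on 1]
3. not Box not c, u   [neg-implies-rule on 1]
4. Box not c, v   [Dia-rule on 2: fresh world v, uRv]
5. not c, v   [Box-rule on 4 via vRv]
6. c, w   [neg-Box-rule on 3: fresh world w, uRw]
Accessibility: uRu, uRv, uRw, vRv, wRw
Complete open branch: countermodel on an S4-frame, so not valid in S4, nor in K, T (the same frame is also a K-frame and a T-frame).
S5-tableau for the negation not (Dia Box not c implies Box not c):
1. not (Dia Box not c implies Box not c), u
2. Dia Box not c, u   [neg-implies-rule on 1]
3. not Box not c, u   [neg-implies-rule on 1]
4. Box not c, v   [Dia-rule on 2: fresh world v, uRv]
5. not c, u   [Box-rule on 4 via vRu]
6. not c, v   [Box-rule on 4 via vRv]
7. c, w   [neg-Box-rule on 3: fresh world w, uRw]
8. not c, w   [Box-rule on 4 via vRw]
Accessibility: uRu, uRv, uRw, vRu, vRv, vRw, wRu, wRv, wRw
Branch closes: c and not c both at w.
Every branch closes (one shown): valid in S5.

S5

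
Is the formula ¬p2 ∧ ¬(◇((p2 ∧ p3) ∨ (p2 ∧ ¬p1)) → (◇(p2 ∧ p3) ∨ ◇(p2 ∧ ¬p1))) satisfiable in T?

Unsatisfiable

1. ¬p2 ∧ ¬(◇((p2 ∧ p3) ∨ (p2 ∧ ¬p1)) → (◇(p2 ∧ p3) ∨ ◇(p2 ∧ ¬p1))), 0
2. ¬p2, 0
3. ¬(◇((p2 ∧ p3) ∨ (p2 ∧ ¬p1)) → (◇(p2 ∧ p3) ∨ ◇(p2 ∧ ¬p1))), 0
4. ◇((p2 ∧ p3) ∨ (p2 ∧ ¬p1)), 0
5. ¬(◇(p2 ∧ p3) ∨ ◇(p2 ∧ ¬p1)), 0
6. ¬◇(p2 ∧ p3), 0
7. ¬◇(p2 ∧ ¬p1), 0
8. ¬(p2 ∧ p3), 0
9. ¬(p2 ∧ ¬p1), 0
10. ¬p3, 0
11. p1, 0
12. (p2 ∧ p3) ∨ (p2 ∧ ¬p1), 1
13. ¬(p2 ∧ p3), 1
14. ¬(p2 ∧ ¬p1), 1
15. p2 ∧ ¬p1, 1
16. p2, 1
17. ¬p1, 1
18. ¬p3, 1
19. p1, 1
Accessibility: 0R0, 0R1, 1R1
Branch closes: p1 and ¬p1 both at 1.
(One branch shown.) All branches close.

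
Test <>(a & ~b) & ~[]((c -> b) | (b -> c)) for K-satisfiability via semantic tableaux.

No, unsatisfiable

1. <>(a & ~b) & ~[]((c -> b) | (b -> c)), w0
2. <>(a & ~b), w0   [&-rule on 1]
3. ~[]((c -> b) | (b -> c)), w0   [&-rule on 1]
4. a & ~b, w1   [<>-rule on 2: fresh world w1, w0Rw1]
5. a, w1   [&-rule on 4]
6. ~b, w1   [&-rule on 4]
7. ~((c -> b) | (b -> c)), w2   [~[]-rule on 3: fresh world w2, w0Rw2]
8. ~(c -> b), w2   [~|-rule on 7]
9. ~(b -> c), w2   [~|-rule on 7]
10. c, w2   [~->-rule on 8]
11. ~b, w2   [~->-rule on 8]
12. b, w2   [~->-rule on 9]
13. ~c, w2   [~->-rule on 9]
Accessibility: w0Rw1, w0Rw2
Branch closes: b and ~b both at w2.
(One branch shown.) All branches close.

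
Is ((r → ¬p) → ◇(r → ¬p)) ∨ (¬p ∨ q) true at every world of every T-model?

Valid

Tableau for the negation ¬(((r → ¬p) → ◇(r → ¬p)) ∨ (¬p ∨ q)):
1. ¬(((r → ¬p) → ◇(r → ¬p)) ∨ (¬p ∨ q)), w0
2. ¬((r → ¬p) → ◇(r → ¬p)), w0
3. ¬(¬p ∨ q), w0
4. r → ¬p, w0
5. ¬◇(r → ¬p), w0
6. p, w0
7. ¬q, w0
8. ¬(r → ¬p), w0
9. r, w0
10. ¬p, w0
Accessibility: w0Rw0
Branch closes: p and ¬p both at w0.
All branches of the negation close; one closing branch shown above.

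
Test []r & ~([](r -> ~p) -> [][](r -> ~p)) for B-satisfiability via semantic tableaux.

1. []r & ~([](r -> ~p) -> [][](r -> ~p)), u
2. []r, u   [&-rule on 1]
3. ~([](r -> ~p) -> [][](r -> ~p)), u   [&-rule on 1]
4. [](r -> ~p), u   [~->-rule on 3]
5. ~[][](r -> ~p), u   [~->-rule on 3]
6. r, u   [[]-rule on 2 via uRu]
7. r -> ~p, u   [[]-rule on 4 via uRu]
8. ~p, u   [->-rule on 7 (branches; this branch)]
9. ~[](r -> ~p), v   [~[]-rule on 5: fresh world v, uRv]
10. r, v   [[]-rule on 2 via uRv]
11. r -> ~p, v   [[]-rule on 4 via uRv]
12. ~p, v   [->-rule on 11 (branches; this branch)]
13. ~(r -> ~p), w   [~[]-rule on 9: fresh world w, vRw]
14. r, w   [~->-rule on 13]
15. p, w   [~->-rule on 13]
Accessibility: uRu, uRv, vRu, vRv, vRw, wRv, wRw

Satisfiable (open branch found)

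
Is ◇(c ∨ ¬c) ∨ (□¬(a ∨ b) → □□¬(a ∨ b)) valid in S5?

Valid in S5

Tableau for the negation ¬(◇(c ∨ ¬c) ∨ (□¬(a ∨ b) → □□¬(a ∨ b))):
1. ¬(◇(c ∨ ¬c) ∨ (□¬(a ∨ b) → □□¬(a ∨ b))), w0
2. ¬◇(c ∨ ¬c), w0
3. ¬(□¬(a ∨ b) → □□¬(a ∨ b)), w0
4. □¬(a ∨ b), w0
5. ¬□□¬(a ∨ b), w0
6. ¬(c ∨ ¬c), w0
7. ¬c, w0
8. c, w0
Accessibility: w0Rw0
Branch closes: c and ¬c both at w0.
All branches of the negation close; one closing branch shown above.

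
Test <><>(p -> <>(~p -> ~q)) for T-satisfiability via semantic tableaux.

1. <><>(p -> <>(~p -> ~q)), 0
2. <>(p -> <>(~p -> ~q)), 1   [<>-rule on 1: fresh world 1, 0R1]
3. p -> <>(~p -> ~q), 2   [<>-rule on 2: fresh world 2, 1R2]
4. <>(~p -> ~q), 2   [->-rule on 3 (branches; this branch)]
5. ~p -> ~q, 3   [<>-rule on 4: fresh world 3, 2R3]
6. ~q, 3   [->-rule on 5 (branches; this branch)]
Accessibility: 0R0, 0R1, 1R1, 1R2, 2R2, 2R3, 3R3

Yes, satisfiable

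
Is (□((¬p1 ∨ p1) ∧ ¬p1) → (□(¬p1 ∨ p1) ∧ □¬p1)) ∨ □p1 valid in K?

Tableau for the negation ¬((□((¬p1 ∨ p1) ∧ ¬p1) → (□(¬p1 ∨ p1) ∧ □¬p1)) ∨ □p1):
1. ¬((□((¬p1 ∨ p1) ∧ ¬p1) → (□(¬p1 ∨ p1) ∧ □¬p1)) ∨ □p1), u
2. ¬(□((¬p1 ∨ p1) ∧ ¬p1) → (□(¬p1 ∨ p1) ∧ □¬p1)), u
3. ¬□p1, u
4. □((¬p1 ∨ p1) ∧ ¬p1), u
5. ¬(□(¬p1 ∨ p1) ∧ □¬p1), u
6. ¬□¬p1, u
7. ¬p1, v
8. (¬p1 ∨ p1) ∧ ¬p1, v
9. ¬p1 ∨ p1, v
10. p1, w
11. (¬p1 ∨ p1) ∧ ¬p1, w
12. ¬p1 ∨ p1, w
13. ¬p1, w
Accessibility: uRv, uRw
Branch closes: p1 and ¬p1 both at w.
All branches of the negation close; one closing branch shown above.

Valid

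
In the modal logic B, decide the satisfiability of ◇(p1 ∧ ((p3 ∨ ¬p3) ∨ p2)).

Satisfiable (open branch found)

1. ◇(p1 ∧ ((p3 ∨ ¬p3) ∨ p2)), w0
2. p1 ∧ ((p3 ∨ ¬p3) ∨ p2), w1
3. p1, w1
4. (p3 ∨ ¬p3) ∨ p2, w1
5. p2, w1
Accessibility: w0Rw0, w0Rw1, w1Rw0, w1Rw1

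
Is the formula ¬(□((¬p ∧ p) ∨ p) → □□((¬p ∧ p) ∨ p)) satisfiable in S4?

1. ¬(□((¬p ∧ p) ∨ p) → □□((¬p ∧ p) ∨ p)), 0
2. □((¬p ∧ p) ∨ p), 0   [¬→-rule on 1]
3. ¬□□((¬p ∧ p) ∨ p), 0   [¬→-rule on 1]
4. (¬p ∧ p) ∨ p, 0   [□-rule on 2 via 0R0]
5. p, 0   [∨-rule on 4 (branches; this branch)]
6. ¬□((¬p ∧ p) ∨ p), 1   [¬□-rule on 3: fresh world 1, 0R1]
7. (¬p ∧ p) ∨ p, 1   [□-rule on 2 via 0R1]
8. p, 1   [∨-rule on 7 (branches; this branch)]
9. ¬((¬p ∧ p) ∨ p), 2   [¬□-rule on 6: fresh world 2, 1R2]
10. ¬(¬p ∧ p), 2   [¬∨-rule on 9]
11. ¬p, 2   [¬∨-rule on 9]
12. (¬p ∧ p) ∨ p, 2   [□-rule on 2 via 0R2]
13. ¬p ∧ p, 2   [∨-rule on 12 (branches; this branch)]
14. p, 2   [∧-rule on 13]
Accessibility: 0R0, 0R1, 0R2, 1R1, 1R2, 2R2
Branch closes: p and ¬p both at 2.
(One branch shown.) All branches close.

No, unsatisfiable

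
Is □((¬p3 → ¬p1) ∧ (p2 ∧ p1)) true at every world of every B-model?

Tableau for the negation ¬□((¬p3 → ¬p1) ∧ (p2 ∧ p1)):
1. ¬□((¬p3 → ¬p1) ∧ (p2 ∧ p1)), u
2. ¬((¬p3 → ¬p1) ∧ (p2 ∧ p1)), v   [¬□-rule on 1: fresh world v, uRv]
3. ¬(p2 ∧ p1), v   [¬∧-rule on 2 (branches; this branch)]
4. ¬p1, v   [¬∧-rule on 3 (branches; this branch)]
Accessibility: uRu, uRv, vRu, vRv
The negation has an open branch (countermodel exists).

Not valid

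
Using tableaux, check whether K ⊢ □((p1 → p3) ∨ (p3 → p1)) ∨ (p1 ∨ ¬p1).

Valid in K

Tableau for the negation ¬(□((p1 → p3) ∨ (p3 → p1)) ∨ (p1 ∨ ¬p1)):
1. ¬(□((p1 → p3) ∨ (p3 → p1)) ∨ (p1 ∨ ¬p1)), w0
2. ¬□((p1 → p3) ∨ (p3 → p1)), w0
3. ¬(p1 ∨ ¬p1), w0
4. ¬p1, w0
5. p1, w0
Branch closes: p1 and ¬p1 both at w0.
All branches of the negation close; one closing branch shown above.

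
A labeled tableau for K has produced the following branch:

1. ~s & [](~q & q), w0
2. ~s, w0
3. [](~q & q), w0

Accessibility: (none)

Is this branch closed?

There is no literal clash: for every atom and world, at most one sign appears.

No, open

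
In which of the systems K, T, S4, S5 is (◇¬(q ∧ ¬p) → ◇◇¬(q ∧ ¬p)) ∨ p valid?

T, S4, S5

T-tableau for the negation ¬((◇¬(q ∧ ¬p) → ◇◇¬(q ∧ ¬p)) ∨ p):
1. ¬((◇¬(q ∧ ¬p) → ◇◇¬(q ∧ ¬p)) ∨ p), w0
2. ¬(◇¬(q ∧ ¬p) → ◇◇¬(q ∧ ¬p)), w0
3. ¬p, w0
4. ◇¬(q ∧ ¬p), w0
5. ¬◇◇¬(q ∧ ¬p), w0
6. ¬◇¬(q ∧ ¬p), w0
7. q ∧ ¬p, w0
8. q, w0
9. ¬(q ∧ ¬p), w1
10. ¬◇¬(q ∧ ¬p), w1
11. q ∧ ¬p, w1
12. q, w1
13. ¬p, w1
14. p, w1
Accessibility: w0Rw0, w0Rw1, w1Rw1
Branch closes: p and ¬p both at w1.
Every branch closes (one shown): valid in T, hence also in S4, S5 (every theorem of T is a theorem of S4 and S5).
K-tableau for the negation ¬((◇¬(q ∧ ¬p) → ◇◇¬(q ∧ ¬p)) ∨ p):
1. ¬((◇¬(q ∧ ¬p) → ◇◇¬(q ∧ ¬p)) ∨ p), w0
2. ¬(◇¬(q ∧ ¬p) → ◇◇¬(q ∧ ¬p)), w0
3. ¬p, w0
4. ◇¬(q ∧ ¬p), w0
5. ¬◇◇¬(q ∧ ¬p), w0
6. ¬(q ∧ ¬p), w1
7. ¬◇¬(q ∧ ¬p), w1
8. p, w1
Accessibility: w0Rw1
Complete open branch: countermodel on a K-frame, so not valid in K.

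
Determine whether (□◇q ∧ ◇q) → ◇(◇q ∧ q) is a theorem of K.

Yes, valid

Tableau for the negation ¬((□◇q ∧ ◇q) → ◇(◇q ∧ q)):
1. ¬((□◇q ∧ ◇q) → ◇(◇q ∧ q)), w0
2. □◇q ∧ ◇q, w0   [¬→-rule on 1]
3. ¬◇(◇q ∧ q), w0   [¬→-rule on 1]
4. □◇q, w0   [∧-rule on 2]
5. ◇q, w0   [∧-rule on 2]
6. q, w1   [◇-rule on 5: fresh world w1, w0Rw1]
7. ¬(◇q ∧ q), w1   [¬◇-rule on 3 via w0Rw1]
8. ◇q, w1   [□-rule on 4 via w0Rw1]
9. ¬◇q, w1   [¬∧-rule on 7 (branches; this branch)]
10. q, w2   [◇-rule on 8: fresh world w2, w1Rw2]
11. ¬q, w2   [¬◇-rule on 9 via w1Rw2]
Accessibility: w0Rw1, w1Rw2
Branch closes: q and ¬q both at w2.
All branches of the negation close; one closing branch shown above.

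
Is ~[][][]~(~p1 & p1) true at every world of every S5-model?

No, not valid

Tableau for the negation [][][]~(~p1 & p1):
1. [][][]~(~p1 & p1), 0
2. [][]~(~p1 & p1), 0   [[]-rule on 1 via 0R0]
3. []~(~p1 & p1), 0   [[]-rule on 2 via 0R0]
4. ~(~p1 & p1), 0   [[]-rule on 3 via 0R0]
5. ~p1, 0   [~&-rule on 4 (branches; this branch)]
Accessibility: 0R0
The negation has an open branch (countermodel exists).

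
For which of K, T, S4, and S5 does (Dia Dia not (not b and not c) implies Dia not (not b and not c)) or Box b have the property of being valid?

S4, S5

T-tableau for the negation not ((Dia Dia not (not b and not c) implies Dia not (not b and not c)) or Box b):
1. not ((Dia Dia not (not b and not c) implies Dia not (not b and not c)) or Box b), w0
2. not (Dia Dia not (not b and not c) implies Dia not (not b and not c)), w0
3. not Box b, w0
4. Dia Dia not (not b and not c), w0
5. not Dia not (not b and not c), w0
6. not b and not c, w0
7. not b, w0
8. not c, w0
9. not b, w1
10. not b and not c, w1
11. not c, w1
12. Dia not (not b and not c), w2
13. not b and not c, w2
14. not b, w2
15. not c, w2
16. not (not b and not c), w3
17. c, w3
Accessibility: w0Rw0, w0Rw1, w0Rw2, w1Rw1, w2Rw2, w2Rw3, w3Rw3
Complete open branch: countermodel on a T-frame, so not valid in T, nor in K (the same frame is also a K-frame).
S4-tableau for the negation not ((Dia Dia not (not b and not c) implies Dia not (not b and not c)) or Box b):
1. not ((Dia Dia not (not b and not c) implies Dia not (not b and not c)) or Box b), w0
2. not (Dia Dia not (not b and not c) implies Dia not (not b and not c)), w0
3. not Box b, w0
4. Dia Dia not (not b and not c), w0
5. not Dia not (not b and not c), w0
6. not b and not c, w0
7. not b, w0
8. not c, w0
9. not b, w1
10. not b and not c, w1
11. not c, w1
12. Dia not (not b and not c), w2
13. not b and not c, w2
14. not b, w2
15. not c, w2
16. not (not b and not c), w3
17. not b and not c, w3
18. not b, w3
19. not c, w3
20. c, w3
Accessibility: w0Rw0, w0Rw1, w0Rw2, w0Rw3, w1Rw1, w2Rw2, w2Rw3, w3Rw3
Branch closes: c and not c both at w3.
Every branch closes (one shown): valid in S4, hence also in S5 (every theorem of S4 is a theorem of S5).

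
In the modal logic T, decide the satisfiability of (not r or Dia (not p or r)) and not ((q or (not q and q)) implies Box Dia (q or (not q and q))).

1. (not r or Dia (not p or r)) and not ((q or (not q and q)) implies Box Dia (q or (not q and q))), w0
2. not r or Dia (not p or r), w0
3. not ((q or (not q and q)) implies Box Dia (q or (not q and q))), w0
4. q or (not q and q), w0
5. not Box Dia (q or (not q and q)), w0
6. Dia (not p or r), w0
7. q, w0
8. not Dia (q or (not q and q)), w1
9. not (q or (not q and q)), w1
10. not q, w1
11. not (not q and q), w1
12. not p or r, w2
13. r, w2
Accessibility: w0Rw0, w0Rw1, w0Rw2, w1Rw1, w2Rw2

Satisfiable (open branch found)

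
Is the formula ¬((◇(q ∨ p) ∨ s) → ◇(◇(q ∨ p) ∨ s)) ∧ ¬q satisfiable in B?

1. ¬((◇(q ∨ p) ∨ s) → ◇(◇(q ∨ p) ∨ s)) ∧ ¬q, u
2. ¬((◇(q ∨ p) ∨ s) → ◇(◇(q ∨ p) ∨ s)), u
3. ¬q, u
4. ◇(q ∨ p) ∨ s, u
5. ¬◇(◇(q ∨ p) ∨ s), u
6. ¬(◇(q ∨ p) ∨ s), u
7. ¬◇(q ∨ p), u
8. ¬s, u
9. ¬(q ∨ p), u
10. ¬p, u
11. ◇(q ∨ p), u
12. q ∨ p, v
13. ¬(◇(q ∨ p) ∨ s), v
14. ¬◇(q ∨ p), v
15. ¬s, v
16. ¬(q ∨ p), v
17. ¬q, v
18. ¬p, v
19. p, v
Accessibility: uRu, uRv, vRu, vRv
Branch closes: p and ¬p both at v.
Every branch closes; the branch above is one of them.

Unsatisfiable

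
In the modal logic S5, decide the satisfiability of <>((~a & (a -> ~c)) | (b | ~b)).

1. <>((~a & (a -> ~c)) | (b | ~b)), w0
2. (~a & (a -> ~c)) | (b | ~b), w1   [<>-rule on 1: fresh world w1, w0Rw1]
3. b | ~b, w1   [|-rule on 2 (branches; this branch)]
4. ~b, w1   [|-rule on 3 (branches; this branch)]
Accessibility: w0Rw0, w0Rw1, w1Rw0, w1Rw1

Satisfiable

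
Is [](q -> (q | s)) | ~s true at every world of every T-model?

Tableau for the negation ~([](q -> (q | s)) | ~s):
1. ~([](q -> (q | s)) | ~s), w0
2. ~[](q -> (q | s)), w0
3. s, w0
4. ~(q -> (q | s)), w1
5. q, w1
6. ~(q | s), w1
7. ~q, w1
8. ~s, w1
Accessibility: w0Rw0, w0Rw1, w1Rw1
Branch closes: q and ~q both at w1.
Every branch of the negation's tableau closes; the branch above is one of them.

Yes, valid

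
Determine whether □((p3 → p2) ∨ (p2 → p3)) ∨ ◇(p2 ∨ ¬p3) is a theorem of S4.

Tableau for the negation ¬(□((p3 → p2) ∨ (p2 → p3)) ∨ ◇(p2 ∨ ¬p3)):
1. ¬(□((p3 → p2) ∨ (p2 → p3)) ∨ ◇(p2 ∨ ¬p3)), w0
2. ¬□((p3 → p2) ∨ (p2 → p3)), w0   [¬∨-rule on 1]
3. ¬◇(p2 ∨ ¬p3), w0   [¬∨-rule on 1]
4. ¬(p2 ∨ ¬p3), w0   [¬◇-rule on 3 via w0Rw0]
5. ¬p2, w0   [¬∨-rule on 4]
6. p3, w0   [¬∨-rule on 4]
7. ¬((p3 → p2) ∨ (p2 → p3)), w1   [¬□-rule on 2: fresh world w1, w0Rw1]
8. ¬(p3 → p2), w1   [¬∨-rule on 7]
9. ¬(p2 → p3), w1   [¬∨-rule on 7]
10. p3, w1   [¬→-rule on 8]
11. ¬p2, w1   [¬→-rule on 8]
12. p2, w1   [¬→-rule on 9]
13. ¬p3, w1   [¬→-rule on 9]
Accessibility: w0Rw0, w0Rw1, w1Rw1
Branch closes: p2 and ¬p2 both at w1.
All branches of the negation close; one closing branch shown above.

Valid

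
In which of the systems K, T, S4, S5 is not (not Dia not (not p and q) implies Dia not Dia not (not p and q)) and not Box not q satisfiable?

T-tableau for the formula:
1. not (not Dia not (not p and q) implies Dia not Dia not (not p and q)) and not Box not q, u
2. not (not Dia not (not p and q) implies Dia not Dia not (not p and q)), u   [and-rule on 1]
3. not Box not q, u   [and-rule on 1]
4. not Dia not (not p and q), u   [neg-implies-rule on 2]
5. not Dia not Dia not (not p and q), u   [neg-implies-rule on 2]
6. not p and q, u   [neg-Dia-rule on 4 via uRu]
7. not p, u   [and-rule on 6]
8. q, u   [and-rule on 6]
9. Dia not (not p and q), u   [neg-Dia-rule on 5 via uRu]
10. q, v   [neg-Box-rule on 3: fresh world v, uRv]
11. not p and q, v   [neg-Dia-rule on 4 via uRv]
12. not p, v   [and-rule on 11]
13. Dia not (not p and q), v   [neg-Dia-rule on 5 via uRv]
14. not (not p and q), w   [Dia-rule on 9: fresh world w, uRw]
15. not p and q, w   [neg-Dia-rule on 4 via uRw]
16. not p, w   [and-rule on 15]
17. q, w   [and-rule on 15]
18. Dia not (not p and q), w   [neg-Dia-rule on 5 via uRw]
19. not q, w   [neg-and-rule on 14 (branches; this branch)]
Accessibility: uRu, uRv, uRw, vRv, wRw
Branch closes: q and not q both at w.
Every branch closes (one shown): unsatisfiable in T, hence also in S4, S5 (every S4/S5-frame is a T-frame).
K-tableau for the formula:
1. not (not Dia not (not p and q) implies Dia not Dia not (not p and q)) and not Box not q, u
2. not (not Dia not (not p and q) implies Dia not Dia not (not p and q)), u   [and-rule on 1]
3. not Box not q, u   [and-rule on 1]
4. not Dia not (not p and q), u   [neg-implies-rule on 2]
5. not Dia not Dia not (not p and q), u   [neg-implies-rule on 2]
6. q, v   [neg-Box-rule on 3: fresh world v, uRv]
7. not p and q, v   [neg-Dia-rule on 4 via uRv]
8. not p, v   [and-rule on 7]
9. Dia not (not p and q), v   [neg-Dia-rule on 5 via uRv]
10. not (not p and q), w   [Dia-rule on 9: fresh world w, vRw]
11. not q, w   [neg-and-rule on 10 (branches; this branch)]
Accessibility: uRv, vRw
Complete open branch: satisfiable in K.

K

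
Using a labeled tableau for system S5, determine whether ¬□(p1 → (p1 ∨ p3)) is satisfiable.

1. ¬□(p1 → (p1 ∨ p3)), w0
2. ¬(p1 → (p1 ∨ p3)), w1   [¬□-rule on 1: fresh world w1, w0Rw1]
3. p1, w1   [¬→-rule on 2]
4. ¬(p1 ∨ p3), w1   [¬→-rule on 2]
5. ¬p1, w1   [¬∨-rule on 4]
6. ¬p3, w1   [¬∨-rule on 4]
Accessibility: w0Rw0, w0Rw1, w1Rw0, w1Rw1
Branch closes: p1 and ¬p1 both at w1.
Every branch closes; the branch above is one of them.

No, unsatisfiable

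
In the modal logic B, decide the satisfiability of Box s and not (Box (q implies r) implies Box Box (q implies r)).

1. Box s and not (Box (q implies r) implies Box Box (q implies r)), 0
2. Box s, 0
3. not (Box (q implies r) implies Box Box (q implies r)), 0
4. Box (q implies r), 0
5. not Box Box (q implies r), 0
6. s, 0
7. q implies r, 0
8. r, 0
9. not Box (q implies r), 1
10. s, 1
11. q implies r, 1
12. r, 1
13. not (q implies r), 2
14. q, 2
15. not r, 2
Accessibility: 0R0, 0R1, 1R0, 1R1, 1R2, 2R1, 2R2

Satisfiable (open branch found)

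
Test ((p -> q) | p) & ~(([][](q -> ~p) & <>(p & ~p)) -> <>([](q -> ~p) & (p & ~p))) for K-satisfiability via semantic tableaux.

Unsatisfiable (every branch closes)

1. ((p -> q) | p) & ~(([][](q -> ~p) & <>(p & ~p)) -> <>([](q -> ~p) & (p & ~p))), 0
2. (p -> q) | p, 0
3. ~(([][](q -> ~p) & <>(p & ~p)) -> <>([](q -> ~p) & (p & ~p))), 0
4. [][](q -> ~p) & <>(p & ~p), 0
5. ~<>([](q -> ~p) & (p & ~p)), 0
6. [][](q -> ~p), 0
7. <>(p & ~p), 0
8. p -> q, 0
9. q, 0
10. p & ~p, 1
11. p, 1
12. ~p, 1
Accessibility: 0R1
Branch closes: p and ~p both at 1.
Every branch closes; the branch above is one of them.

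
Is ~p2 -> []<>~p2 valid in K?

Tableau for the negation ~(~p2 -> []<>~p2):
1. ~(~p2 -> []<>~p2), w0
2. ~p2, w0
3. ~[]<>~p2, w0
4. ~<>~p2, w1
Accessibility: w0Rw1
The negation has an open branch (countermodel exists).

Invalid (countermodel exists)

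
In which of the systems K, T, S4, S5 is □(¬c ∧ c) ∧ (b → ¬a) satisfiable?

K

K-tableau for the formula:
1. □(¬c ∧ c) ∧ (b → ¬a), 0
2. □(¬c ∧ c), 0
3. b → ¬a, 0
4. ¬a, 0
Complete open branch: satisfiable in K.
T-tableau for the formula:
1. □(¬c ∧ c) ∧ (b → ¬a), 0
2. □(¬c ∧ c), 0
3. b → ¬a, 0
4. ¬c ∧ c, 0
5. ¬c, 0
6. c, 0
Accessibility: 0R0
Branch closes: c and ¬c both at 0.
Every branch closes (one shown): unsatisfiable in T, hence also in S4, S5 (every S4/S5-frame is a T-frame).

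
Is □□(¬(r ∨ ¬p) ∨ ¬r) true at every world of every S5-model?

Invalid (countermodel exists)

Tableau for the negation ¬□□(¬(r ∨ ¬p) ∨ ¬r):
1. ¬□□(¬(r ∨ ¬p) ∨ ¬r), w0
2. ¬□(¬(r ∨ ¬p) ∨ ¬r), w1
3. ¬(¬(r ∨ ¬p) ∨ ¬r), w2
4. r ∨ ¬p, w2
5. r, w2
6. ¬p, w2
Accessibility: w0Rw0, w0Rw1, w0Rw2, w1Rw0, w1Rw1, w1Rw2, w2Rw0, w2Rw1, w2Rw2
The negation has an open branch (countermodel exists).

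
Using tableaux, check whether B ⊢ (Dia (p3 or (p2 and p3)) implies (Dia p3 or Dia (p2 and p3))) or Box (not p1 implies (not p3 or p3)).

Tableau for the negation not ((Dia (p3 or (p2 and p3)) implies (Dia p3 or Dia (p2 and p3))) or Box (not p1 implies (not p3 or p3))):
1. not ((Dia (p3 or (p2 and p3)) implies (Dia p3 or Dia (p2 and p3))) or Box (not p1 implies (not p3 or p3))), u
2. not (Dia (p3 or (p2 and p3)) implies (Dia p3 or Dia (p2 and p3))), u
3. not Box (not p1 implies (not p3 or p3)), u
4. Dia (p3 or (p2 and p3)), u
5. not (Dia p3 or Dia (p2 and p3)), u
6. not Dia p3, u
7. not Dia (p2 and p3), u
8. not p3, u
9. not (p2 and p3), u
10. not (not p1 implies (not p3 or p3)), v
11. not p1, v
12. not (not p3 or p3), v
13. p3, v
14. not p3, v
Accessibility: uRu, uRv, vRu, vRv
Branch closes: p3 and not p3 both at v.
Every branch of the negation's tableau closes; the branch above is one of them.

Valid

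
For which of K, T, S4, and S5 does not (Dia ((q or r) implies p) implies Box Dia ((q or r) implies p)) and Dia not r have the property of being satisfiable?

S5-tableau for the formula:
1. not (Dia ((q or r) implies p) implies Box Dia ((q or r) implies p)) and Dia not r, u
2. not (Dia ((q or r) implies p) implies Box Dia ((q or r) implies p)), u   [and-rule on 1]
3. Dia not r, u   [and-rule on 1]
4. Dia ((q or r) implies p), u   [neg-implies-rule on 2]
5. not Box Dia ((q or r) implies p), u   [neg-implies-rule on 2]
6. not r, v   [Dia-rule on 3: fresh world v, uRv]
7. (q or r) implies p, w   [Dia-rule on 4: fresh world w, uRw]
8. not (q or r), w   [implies-rule on 7 (branches; this branch)]
9. not q, w   [neg-or-rule on 8]
10. not r, w   [neg-or-rule on 8]
11. not Dia ((q or r) implies p), x   [neg-Box-rule on 5: fresh world x, uRx]
12. not ((q or r) implies p), u   [neg-Dia-rule on 11 via xRu]
13. q or r, u   [neg-implies-rule on 12]
14. not p, u   [neg-implies-rule on 12]
15. not ((q or r) implies p), v   [neg-Dia-rule on 11 via xRv]
16. q or r, v   [neg-implies-rule on 15]
17. not p, v   [neg-implies-rule on 15]
18. not ((q or r) implies p), w   [neg-Dia-rule on 11 via xRw]
19. q or r, w   [neg-implies-rule on 18]
20. not p, w   [neg-implies-rule on 18]
21. not ((q or r) implies p), x   [neg-Dia-rule on 11 via xRx]
22. q or r, x   [neg-implies-rule on 21]
23. not p, x   [neg-implies-rule on 21]
24. r, u   [or-rule on 13 (branches; this branch)]
25. q, v   [or-rule on 16 (branches; this branch)]
26. r, w   [or-rule on 19 (branches; this branch)]
Accessibility: uRu, uRv, uRw, uRx, vRu, vRv, vRw, vRx, wRu, wRv, wRw, wRx, xRu, xRv, xRw, xRx
Branch closes: r and not r both at w.
Every branch closes (one shown): unsatisfiable in S5.
S4-tableau for the formula:
1. not (Dia ((q or r) implies p) implies Box Dia ((q or r) implies p)) and Dia not r, u
2. not (Dia ((q or r) implies p) implies Box Dia ((q or r) implies p)), u   [and-rule on 1]
3. Dia not r, u   [and-rule on 1]
4. Dia ((q or r) implies p), u   [neg-implies-rule on 2]
5. not Box Dia ((q or r) implies p), u   [neg-implies-rule on 2]
6. not r, v   [Dia-rule on 3: fresh world v, uRv]
7. (q or r) implies p, w   [Dia-rule on 4: fresh world w, uRw]
8. p, w   [implies-rule on 7 (branches; this branch)]
9. not Dia ((q or r) implies p), x   [neg-Box-rule on 5: fresh world x, uRx]
10. not ((q or r) implies p), x   [neg-Dia-rule on 9 via xRx]
11. q or r, x   [neg-implies-rule on 10]
12. not p, x   [neg-implies-rule on 10]
13. r, x   [or-rule on 11 (branches; this branch)]
Accessibility: uRu, uRv, uRw, uRx, vRv, wRw, xRx
Complete open branch: satisfiable in S4, hence also in K, T (this S4-model is also a K-model and a T-model).

K, T, S4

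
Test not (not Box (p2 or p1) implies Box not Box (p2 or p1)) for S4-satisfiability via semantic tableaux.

1. not (not Box (p2 or p1) implies Box not Box (p2 or p1)), 0
2. not Box (p2 or p1), 0
3. not Box not Box (p2 or p1), 0
4. not (p2 or p1), 1
5. not p2, 1
6. not p1, 1
7. Box (p2 or p1), 2
8. p2 or p1, 2
9. p1, 2
Accessibility: 0R0, 0R1, 0R2, 1R1, 2R2

Satisfiable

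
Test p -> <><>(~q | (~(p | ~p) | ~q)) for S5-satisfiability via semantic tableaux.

Yes, satisfiable

1. p -> <><>(~q | (~(p | ~p) | ~q)), w0
2. <><>(~q | (~(p | ~p) | ~q)), w0   [->-rule on 1 (branches; this branch)]
3. <>(~q | (~(p | ~p) | ~q)), w1   [<>-rule on 2: fresh world w1, w0Rw1]
4. ~q | (~(p | ~p) | ~q), w2   [<>-rule on 3: fresh world w2, w1Rw2]
5. ~(p | ~p) | ~q, w2   [|-rule on 4 (branches; this branch)]
6. ~q, w2   [|-rule on 5 (branches; this branch)]
Accessibility: w0Rw0, w0Rw1, w0Rw2, w1Rw0, w1Rw1, w1Rw2, w2Rw0, w2Rw1, w2Rw2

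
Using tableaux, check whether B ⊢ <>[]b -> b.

Yes, valid

Tableau for the negation ~(<>[]b -> b):
1. ~(<>[]b -> b), w0
2. <>[]b, w0
3. ~b, w0
4. []b, w1
5. b, w0
Accessibility: w0Rw0, w0Rw1, w1Rw0, w1Rw1
Branch closes: b and ~b both at w0.
All branches of the negation close; one closing branch shown above.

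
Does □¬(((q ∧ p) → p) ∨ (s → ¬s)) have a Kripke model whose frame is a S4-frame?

1. □¬(((q ∧ p) → p) ∨ (s → ¬s)), u
2. ¬(((q ∧ p) → p) ∨ (s → ¬s)), u
3. ¬((q ∧ p) → p), u
4. ¬(s → ¬s), u
5. q ∧ p, u
6. ¬p, u
7. s, u
8. q, u
9. p, u
Accessibility: uRu
Branch closes: p and ¬p both at u.
(One branch shown.) All branches close.

No, unsatisfiable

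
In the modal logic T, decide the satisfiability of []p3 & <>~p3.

Unsatisfiable

1. []p3 & <>~p3, 0
2. []p3, 0
3. <>~p3, 0
4. p3, 0
5. ~p3, 1
6. p3, 1
Accessibility: 0R0, 0R1, 1R1
Branch closes: p3 and ~p3 both at 1.
Every branch closes; the branch above is one of them.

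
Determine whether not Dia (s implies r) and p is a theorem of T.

Invalid (countermodel exists)

Tableau for the negation not (not Dia (s implies r) and p):
1. not (not Dia (s implies r) and p), w0
2. not p, w0
Accessibility: w0Rw0
The negation has an open branch (countermodel exists).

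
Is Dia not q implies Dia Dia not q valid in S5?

Tableau for the negation not (Dia not q implies Dia Dia not q):
1. not (Dia not q implies Dia Dia not q), u
2. Dia not q, u   [neg-implies-rule on 1]
3. not Dia Dia not q, u   [neg-implies-rule on 1]
4. not Dia not q, u   [neg-Dia-rule on 3 via uRu]
5. q, u   [neg-Dia-rule on 4 via uRu]
6. not q, v   [Dia-rule on 2: fresh world v, uRv]
7. not Dia not q, v   [neg-Dia-rule on 3 via uRv]
8. q, v   [neg-Dia-rule on 4 via uRv]
Accessibility: uRu, uRv, vRu, vRv
Branch closes: q and not q both at v.
Every branch of the negation's tableau closes; the branch above is one of them.

Yes, valid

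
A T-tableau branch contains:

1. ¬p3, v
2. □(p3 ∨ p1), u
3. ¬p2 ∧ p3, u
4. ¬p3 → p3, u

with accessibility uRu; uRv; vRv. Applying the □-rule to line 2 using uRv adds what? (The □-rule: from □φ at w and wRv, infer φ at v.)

p3 ∨ p1, v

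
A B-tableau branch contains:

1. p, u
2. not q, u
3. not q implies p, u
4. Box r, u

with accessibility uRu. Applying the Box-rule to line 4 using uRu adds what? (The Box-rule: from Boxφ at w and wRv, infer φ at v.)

r, u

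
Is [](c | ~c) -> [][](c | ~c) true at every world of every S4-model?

Tableau for the negation ~([](c | ~c) -> [][](c | ~c)):
1. ~([](c | ~c) -> [][](c | ~c)), w0
2. [](c | ~c), w0   [~->-rule on 1]
3. ~[][](c | ~c), w0   [~->-rule on 1]
4. c | ~c, w0   [[]-rule on 2 via w0Rw0]
5. ~c, w0   [|-rule on 4 (branches; this branch)]
6. ~[](c | ~c), w1   [~[]-rule on 3: fresh world w1, w0Rw1]
7. c | ~c, w1   [[]-rule on 2 via w0Rw1]
8. ~c, w1   [|-rule on 7 (branches; this branch)]
9. ~(c | ~c), w2   [~[]-rule on 6: fresh world w2, w1Rw2]
10. ~c, w2   [~|-rule on 9]
11. c, w2   [~|-rule on 9]
Accessibility: w0Rw0, w0Rw1, w0Rw2, w1Rw1, w1Rw2, w2Rw2
Branch closes: c and ~c both at w2.
Every branch of the negation's tableau closes; the branch above is one of them.

Yes, valid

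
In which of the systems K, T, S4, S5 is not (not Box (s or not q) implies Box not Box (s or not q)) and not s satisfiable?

K, T, S4

S4-tableau for the formula:
1. not (not Box (s or not q) implies Box not Box (s or not q)) and not s, u
2. not (not Box (s or not q) implies Box not Box (s or not q)), u   [and-rule on 1]
3. not s, u   [and-rule on 1]
4. not Box (s or not q), u   [neg-implies-rule on 2]
5. not Box not Box (s or not q), u   [neg-implies-rule on 2]
6. not (s or not q), v   [neg-Box-rule on 4: fresh world v, uRv]
7. not s, v   [neg-or-rule on 6]
8. q, v   [neg-or-rule on 6]
9. Box (s or not q), w   [neg-Box-rule on 5: fresh world w, uRw]
10. s or not q, w   [Box-rule on 9 via wRw]
11. not q, w   [or-rule on 10 (branches; this branch)]
Accessibility: uRu, uRv, uRw, vRv, wRw
Complete open branch: satisfiable in S4, hence also in K, T (this S4-model is also a K-model and a T-model).
S5-tableau for the formula:
1. not (not Box (s or not q) implies Box not Box (s or not q)) and not s, u
2. not (not Box (s or not q) implies Box not Box (s or not q)), u   [and-rule on 1]
3. not s, u   [and-rule on 1]
4. not Box (s or not q), u   [neg-implies-rule on 2]
5. not Box not Box (s or not q), u   [neg-implies-rule on 2]
6. not (s or not q), v   [neg-Box-rule on 4: fresh world v, uRv]
7. not s, v   [neg-or-rule on 6]
8. q, v   [neg-or-rule on 6]
9. Box (s or not q), w   [neg-Box-rule on 5: fresh world w, uRw]
10. s or not q, u   [Box-rule on 9 via wRu]
11. s or not q, v   [Box-rule on 9 via wRv]
12. s or not q, w   [Box-rule on 9 via wRw]
13. not q, u   [or-rule on 10 (branches; this branch)]
14. not q, v   [or-rule on 11 (branches; this branch)]
Accessibility: uRu, uRv, uRw, vRu, vRv, vRw, wRu, wRv, wRw
Branch closes: q and not q both at v.
Every branch closes (one shown): unsatisfiable in S5.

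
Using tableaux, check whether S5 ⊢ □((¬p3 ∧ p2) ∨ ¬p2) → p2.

No, not valid

Tableau for the negation ¬(□((¬p3 ∧ p2) ∨ ¬p2) → p2):
1. ¬(□((¬p3 ∧ p2) ∨ ¬p2) → p2), w0
2. □((¬p3 ∧ p2) ∨ ¬p2), w0
3. ¬p2, w0
4. (¬p3 ∧ p2) ∨ ¬p2, w0
Accessibility: w0Rw0
The negation has an open branch (countermodel exists).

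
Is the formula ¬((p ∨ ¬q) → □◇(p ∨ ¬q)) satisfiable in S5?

1. ¬((p ∨ ¬q) → □◇(p ∨ ¬q)), 0
2. p ∨ ¬q, 0   [¬→-rule on 1]
3. ¬□◇(p ∨ ¬q), 0   [¬→-rule on 1]
4. ¬q, 0   [∨-rule on 2 (branches; this branch)]
5. ¬◇(p ∨ ¬q), 1   [¬□-rule on 3: fresh world 1, 0R1]
6. ¬(p ∨ ¬q), 0   [¬◇-rule on 5 via 1R0]
7. ¬p, 0   [¬∨-rule on 6]
8. q, 0   [¬∨-rule on 6]
Accessibility: 0R0, 0R1, 1R0, 1R1
Branch closes: q and ¬q both at 0.
(One branch shown.) All branches close.

Unsatisfiable (every branch closes)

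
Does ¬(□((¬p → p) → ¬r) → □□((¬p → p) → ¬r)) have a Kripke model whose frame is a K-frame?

Satisfiable (open branch found)

1. ¬(□((¬p → p) → ¬r) → □□((¬p → p) → ¬r)), u
2. □((¬p → p) → ¬r), u
3. ¬□□((¬p → p) → ¬r), u
4. ¬□((¬p → p) → ¬r), v
5. (¬p → p) → ¬r, v
6. ¬r, v
7. ¬((¬p → p) → ¬r), w
8. ¬p → p, w
9. r, w
10. p, w
Accessibility: uRv, vRw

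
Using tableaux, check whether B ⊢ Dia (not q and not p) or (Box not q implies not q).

Tableau for the negation not (Dia (not q and not p) or (Box not q implies not q)):
1. not (Dia (not q and not p) or (Box not q implies not q)), w0
2. not Dia (not q and not p), w0
3. not (Box not q implies not q), w0
4. Box not q, w0
5. q, w0
6. not (not q and not p), w0
7. not q, w0
Accessibility: w0Rw0
Branch closes: q and not q both at w0.
Every branch of the negation's tableau closes; the branch above is one of them.

Valid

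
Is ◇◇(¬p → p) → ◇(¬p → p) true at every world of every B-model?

Not valid

Tableau for the negation ¬(◇◇(¬p → p) → ◇(¬p → p)):
1. ¬(◇◇(¬p → p) → ◇(¬p → p)), w0
2. ◇◇(¬p → p), w0
3. ¬◇(¬p → p), w0
4. ¬(¬p → p), w0
5. ¬p, w0
6. ◇(¬p → p), w1
7. ¬(¬p → p), w1
8. ¬p, w1
9. ¬p → p, w2
10. p, w2
Accessibility: w0Rw0, w0Rw1, w1Rw0, w1Rw1, w1Rw2, w2Rw1, w2Rw2
The negation has an open branch (countermodel exists).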